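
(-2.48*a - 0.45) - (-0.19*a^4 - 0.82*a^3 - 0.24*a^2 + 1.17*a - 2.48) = 0.19*a^4 + 0.82*a^3 + 0.24*a^2 - 3.65*a + 2.03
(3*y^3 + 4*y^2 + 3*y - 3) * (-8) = -24*y^3 - 32*y^2 - 24*y + 24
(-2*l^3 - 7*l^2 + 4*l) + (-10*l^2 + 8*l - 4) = -2*l^3 - 17*l^2 + 12*l - 4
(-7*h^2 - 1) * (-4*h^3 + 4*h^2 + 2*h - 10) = 28*h^5 - 28*h^4 - 10*h^3 + 66*h^2 - 2*h + 10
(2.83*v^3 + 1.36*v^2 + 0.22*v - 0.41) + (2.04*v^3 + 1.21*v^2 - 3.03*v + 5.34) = 4.87*v^3 + 2.57*v^2 - 2.81*v + 4.93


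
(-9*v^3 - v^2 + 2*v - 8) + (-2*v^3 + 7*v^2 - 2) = -11*v^3 + 6*v^2 + 2*v - 10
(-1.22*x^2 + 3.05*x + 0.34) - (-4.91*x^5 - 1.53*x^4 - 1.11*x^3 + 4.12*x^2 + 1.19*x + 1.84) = 4.91*x^5 + 1.53*x^4 + 1.11*x^3 - 5.34*x^2 + 1.86*x - 1.5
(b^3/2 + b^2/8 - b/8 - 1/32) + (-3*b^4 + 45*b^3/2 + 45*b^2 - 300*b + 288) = -3*b^4 + 23*b^3 + 361*b^2/8 - 2401*b/8 + 9215/32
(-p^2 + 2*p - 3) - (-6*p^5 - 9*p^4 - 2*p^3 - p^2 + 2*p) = 6*p^5 + 9*p^4 + 2*p^3 - 3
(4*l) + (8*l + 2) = 12*l + 2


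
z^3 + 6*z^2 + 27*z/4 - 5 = (z - 1/2)*(z + 5/2)*(z + 4)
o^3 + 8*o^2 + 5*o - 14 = (o - 1)*(o + 2)*(o + 7)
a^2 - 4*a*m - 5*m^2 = (a - 5*m)*(a + m)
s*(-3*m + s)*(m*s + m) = -3*m^2*s^2 - 3*m^2*s + m*s^3 + m*s^2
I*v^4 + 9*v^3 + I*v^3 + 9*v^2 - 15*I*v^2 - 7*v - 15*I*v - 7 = (v + 1)*(v - 7*I)*(v - I)*(I*v + 1)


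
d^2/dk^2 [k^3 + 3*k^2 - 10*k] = 6*k + 6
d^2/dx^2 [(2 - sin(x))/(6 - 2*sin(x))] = (-3*sin(x) + cos(x)^2 + 1)/(2*(sin(x) - 3)^3)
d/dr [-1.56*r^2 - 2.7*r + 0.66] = -3.12*r - 2.7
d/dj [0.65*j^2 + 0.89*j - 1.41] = 1.3*j + 0.89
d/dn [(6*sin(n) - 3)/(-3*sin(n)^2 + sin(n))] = 3*(6*cos(n) - 6/tan(n) + cos(n)/sin(n)^2)/(3*sin(n) - 1)^2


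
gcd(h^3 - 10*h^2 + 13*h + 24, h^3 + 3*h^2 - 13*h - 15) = h^2 - 2*h - 3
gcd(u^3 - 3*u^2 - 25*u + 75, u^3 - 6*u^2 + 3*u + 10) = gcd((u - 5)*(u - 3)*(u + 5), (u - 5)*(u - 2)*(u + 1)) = u - 5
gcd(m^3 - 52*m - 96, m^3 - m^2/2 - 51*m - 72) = m^2 - 2*m - 48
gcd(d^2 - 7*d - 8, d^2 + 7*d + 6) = d + 1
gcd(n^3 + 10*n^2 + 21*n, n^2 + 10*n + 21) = n^2 + 10*n + 21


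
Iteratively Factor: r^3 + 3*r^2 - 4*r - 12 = (r + 3)*(r^2 - 4) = (r - 2)*(r + 3)*(r + 2)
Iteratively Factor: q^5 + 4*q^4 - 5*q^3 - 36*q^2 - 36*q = (q + 2)*(q^4 + 2*q^3 - 9*q^2 - 18*q) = (q + 2)*(q + 3)*(q^3 - q^2 - 6*q) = (q - 3)*(q + 2)*(q + 3)*(q^2 + 2*q) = (q - 3)*(q + 2)^2*(q + 3)*(q)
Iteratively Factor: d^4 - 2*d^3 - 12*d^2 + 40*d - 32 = (d - 2)*(d^3 - 12*d + 16) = (d - 2)*(d + 4)*(d^2 - 4*d + 4) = (d - 2)^2*(d + 4)*(d - 2)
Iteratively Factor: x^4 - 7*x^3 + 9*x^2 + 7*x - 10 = (x - 1)*(x^3 - 6*x^2 + 3*x + 10) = (x - 5)*(x - 1)*(x^2 - x - 2) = (x - 5)*(x - 2)*(x - 1)*(x + 1)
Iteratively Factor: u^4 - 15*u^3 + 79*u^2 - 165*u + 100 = (u - 5)*(u^3 - 10*u^2 + 29*u - 20) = (u - 5)*(u - 1)*(u^2 - 9*u + 20) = (u - 5)*(u - 4)*(u - 1)*(u - 5)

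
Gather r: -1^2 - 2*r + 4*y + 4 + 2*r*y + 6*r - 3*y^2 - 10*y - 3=r*(2*y + 4) - 3*y^2 - 6*y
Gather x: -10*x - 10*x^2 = -10*x^2 - 10*x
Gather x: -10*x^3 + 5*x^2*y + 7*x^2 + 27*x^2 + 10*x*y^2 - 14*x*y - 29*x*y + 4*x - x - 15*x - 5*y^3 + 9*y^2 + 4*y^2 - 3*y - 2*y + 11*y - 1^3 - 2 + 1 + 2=-10*x^3 + x^2*(5*y + 34) + x*(10*y^2 - 43*y - 12) - 5*y^3 + 13*y^2 + 6*y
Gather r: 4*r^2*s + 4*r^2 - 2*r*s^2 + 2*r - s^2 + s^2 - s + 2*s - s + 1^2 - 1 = r^2*(4*s + 4) + r*(2 - 2*s^2)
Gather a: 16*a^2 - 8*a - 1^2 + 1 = 16*a^2 - 8*a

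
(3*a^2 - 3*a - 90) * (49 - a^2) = -3*a^4 + 3*a^3 + 237*a^2 - 147*a - 4410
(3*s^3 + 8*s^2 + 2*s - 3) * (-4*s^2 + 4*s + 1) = -12*s^5 - 20*s^4 + 27*s^3 + 28*s^2 - 10*s - 3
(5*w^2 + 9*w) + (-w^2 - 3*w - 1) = 4*w^2 + 6*w - 1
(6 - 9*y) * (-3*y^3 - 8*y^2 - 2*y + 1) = 27*y^4 + 54*y^3 - 30*y^2 - 21*y + 6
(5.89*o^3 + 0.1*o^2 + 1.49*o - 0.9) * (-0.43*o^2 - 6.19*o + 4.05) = -2.5327*o^5 - 36.5021*o^4 + 22.5948*o^3 - 8.4311*o^2 + 11.6055*o - 3.645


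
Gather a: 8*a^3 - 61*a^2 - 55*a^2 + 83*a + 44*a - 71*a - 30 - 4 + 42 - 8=8*a^3 - 116*a^2 + 56*a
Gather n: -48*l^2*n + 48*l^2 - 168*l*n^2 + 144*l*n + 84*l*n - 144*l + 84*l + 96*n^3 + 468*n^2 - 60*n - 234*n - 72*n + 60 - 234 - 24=48*l^2 - 60*l + 96*n^3 + n^2*(468 - 168*l) + n*(-48*l^2 + 228*l - 366) - 198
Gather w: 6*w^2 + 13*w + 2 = 6*w^2 + 13*w + 2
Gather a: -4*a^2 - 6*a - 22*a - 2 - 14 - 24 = -4*a^2 - 28*a - 40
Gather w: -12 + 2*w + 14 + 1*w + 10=3*w + 12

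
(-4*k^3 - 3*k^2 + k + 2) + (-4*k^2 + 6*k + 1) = -4*k^3 - 7*k^2 + 7*k + 3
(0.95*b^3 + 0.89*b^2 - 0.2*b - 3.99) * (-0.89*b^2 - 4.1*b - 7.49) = -0.8455*b^5 - 4.6871*b^4 - 10.5865*b^3 - 2.295*b^2 + 17.857*b + 29.8851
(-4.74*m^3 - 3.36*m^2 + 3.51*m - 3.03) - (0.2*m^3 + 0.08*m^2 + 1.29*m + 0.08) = -4.94*m^3 - 3.44*m^2 + 2.22*m - 3.11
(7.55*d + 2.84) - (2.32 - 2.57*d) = 10.12*d + 0.52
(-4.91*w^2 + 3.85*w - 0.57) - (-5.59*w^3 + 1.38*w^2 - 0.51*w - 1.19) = 5.59*w^3 - 6.29*w^2 + 4.36*w + 0.62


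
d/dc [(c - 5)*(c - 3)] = 2*c - 8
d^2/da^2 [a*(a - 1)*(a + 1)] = 6*a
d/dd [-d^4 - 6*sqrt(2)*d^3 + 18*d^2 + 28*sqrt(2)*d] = -4*d^3 - 18*sqrt(2)*d^2 + 36*d + 28*sqrt(2)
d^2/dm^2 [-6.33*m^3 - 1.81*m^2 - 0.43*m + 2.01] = -37.98*m - 3.62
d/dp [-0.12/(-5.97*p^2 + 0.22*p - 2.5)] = (0.0264 - 1.4328*p)/(5.97*p^2 - 0.22*p + 2.5)^2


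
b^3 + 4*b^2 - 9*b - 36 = (b - 3)*(b + 3)*(b + 4)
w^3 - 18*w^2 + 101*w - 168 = (w - 8)*(w - 7)*(w - 3)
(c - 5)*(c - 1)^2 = c^3 - 7*c^2 + 11*c - 5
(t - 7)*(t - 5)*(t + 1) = t^3 - 11*t^2 + 23*t + 35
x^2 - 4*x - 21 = (x - 7)*(x + 3)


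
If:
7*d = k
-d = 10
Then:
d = -10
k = -70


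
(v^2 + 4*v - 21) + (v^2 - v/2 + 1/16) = 2*v^2 + 7*v/2 - 335/16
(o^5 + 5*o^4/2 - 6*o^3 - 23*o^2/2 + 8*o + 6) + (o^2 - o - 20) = o^5 + 5*o^4/2 - 6*o^3 - 21*o^2/2 + 7*o - 14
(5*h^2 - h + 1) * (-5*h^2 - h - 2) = -25*h^4 - 14*h^2 + h - 2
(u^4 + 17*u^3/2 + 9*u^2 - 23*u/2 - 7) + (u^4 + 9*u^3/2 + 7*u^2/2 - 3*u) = 2*u^4 + 13*u^3 + 25*u^2/2 - 29*u/2 - 7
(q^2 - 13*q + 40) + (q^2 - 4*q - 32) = 2*q^2 - 17*q + 8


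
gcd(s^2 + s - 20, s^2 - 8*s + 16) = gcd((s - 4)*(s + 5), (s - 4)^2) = s - 4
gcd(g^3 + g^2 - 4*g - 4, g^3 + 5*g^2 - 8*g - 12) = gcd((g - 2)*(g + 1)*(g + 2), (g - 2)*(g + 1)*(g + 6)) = g^2 - g - 2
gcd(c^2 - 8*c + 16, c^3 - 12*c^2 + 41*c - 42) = 1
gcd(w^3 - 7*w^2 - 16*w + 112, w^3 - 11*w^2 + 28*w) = w^2 - 11*w + 28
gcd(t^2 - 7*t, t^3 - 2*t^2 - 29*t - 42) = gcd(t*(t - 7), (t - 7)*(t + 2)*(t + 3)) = t - 7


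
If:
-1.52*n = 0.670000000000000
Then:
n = -0.44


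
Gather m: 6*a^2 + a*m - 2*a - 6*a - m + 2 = 6*a^2 - 8*a + m*(a - 1) + 2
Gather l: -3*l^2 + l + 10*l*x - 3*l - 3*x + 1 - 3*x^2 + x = -3*l^2 + l*(10*x - 2) - 3*x^2 - 2*x + 1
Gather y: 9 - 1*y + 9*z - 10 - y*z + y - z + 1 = -y*z + 8*z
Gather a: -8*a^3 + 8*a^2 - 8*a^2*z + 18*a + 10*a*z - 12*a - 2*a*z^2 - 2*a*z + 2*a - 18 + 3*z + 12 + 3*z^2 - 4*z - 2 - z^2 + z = -8*a^3 + a^2*(8 - 8*z) + a*(-2*z^2 + 8*z + 8) + 2*z^2 - 8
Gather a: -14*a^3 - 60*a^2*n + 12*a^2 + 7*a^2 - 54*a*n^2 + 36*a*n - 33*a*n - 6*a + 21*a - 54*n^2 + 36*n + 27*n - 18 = -14*a^3 + a^2*(19 - 60*n) + a*(-54*n^2 + 3*n + 15) - 54*n^2 + 63*n - 18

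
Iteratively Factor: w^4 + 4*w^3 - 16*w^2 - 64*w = (w + 4)*(w^3 - 16*w) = (w + 4)^2*(w^2 - 4*w) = w*(w + 4)^2*(w - 4)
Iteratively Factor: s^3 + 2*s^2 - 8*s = (s)*(s^2 + 2*s - 8) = s*(s - 2)*(s + 4)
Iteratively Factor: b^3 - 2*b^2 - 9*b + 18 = (b - 3)*(b^2 + b - 6) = (b - 3)*(b - 2)*(b + 3)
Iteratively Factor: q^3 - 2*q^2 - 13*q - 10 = (q + 1)*(q^2 - 3*q - 10) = (q - 5)*(q + 1)*(q + 2)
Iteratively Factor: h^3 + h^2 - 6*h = (h)*(h^2 + h - 6) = h*(h + 3)*(h - 2)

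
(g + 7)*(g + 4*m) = g^2 + 4*g*m + 7*g + 28*m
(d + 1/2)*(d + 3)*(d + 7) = d^3 + 21*d^2/2 + 26*d + 21/2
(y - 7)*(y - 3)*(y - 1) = y^3 - 11*y^2 + 31*y - 21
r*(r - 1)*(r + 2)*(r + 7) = r^4 + 8*r^3 + 5*r^2 - 14*r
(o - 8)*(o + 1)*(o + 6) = o^3 - o^2 - 50*o - 48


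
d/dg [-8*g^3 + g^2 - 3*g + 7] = -24*g^2 + 2*g - 3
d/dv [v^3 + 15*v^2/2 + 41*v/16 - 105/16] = 3*v^2 + 15*v + 41/16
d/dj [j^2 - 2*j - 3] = 2*j - 2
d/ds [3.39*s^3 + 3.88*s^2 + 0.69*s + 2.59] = 10.17*s^2 + 7.76*s + 0.69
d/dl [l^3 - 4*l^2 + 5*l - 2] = 3*l^2 - 8*l + 5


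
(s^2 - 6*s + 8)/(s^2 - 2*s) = (s - 4)/s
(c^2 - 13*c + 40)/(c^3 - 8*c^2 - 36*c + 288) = (c - 5)/(c^2 - 36)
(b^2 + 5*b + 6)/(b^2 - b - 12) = (b + 2)/(b - 4)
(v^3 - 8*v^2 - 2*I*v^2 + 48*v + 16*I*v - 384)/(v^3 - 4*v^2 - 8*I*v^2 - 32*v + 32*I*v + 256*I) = (v + 6*I)/(v + 4)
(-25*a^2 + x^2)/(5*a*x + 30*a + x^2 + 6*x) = (-5*a + x)/(x + 6)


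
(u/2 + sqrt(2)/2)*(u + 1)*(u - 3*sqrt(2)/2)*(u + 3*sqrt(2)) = u^4/2 + u^3/2 + 5*sqrt(2)*u^3/4 - 3*u^2 + 5*sqrt(2)*u^2/4 - 9*sqrt(2)*u/2 - 3*u - 9*sqrt(2)/2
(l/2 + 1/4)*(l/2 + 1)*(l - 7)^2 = l^4/4 - 23*l^3/8 + 15*l^2/4 + 217*l/8 + 49/4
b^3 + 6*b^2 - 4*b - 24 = (b - 2)*(b + 2)*(b + 6)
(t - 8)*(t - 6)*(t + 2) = t^3 - 12*t^2 + 20*t + 96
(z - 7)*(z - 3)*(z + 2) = z^3 - 8*z^2 + z + 42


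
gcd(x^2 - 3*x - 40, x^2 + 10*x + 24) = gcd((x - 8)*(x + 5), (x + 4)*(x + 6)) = 1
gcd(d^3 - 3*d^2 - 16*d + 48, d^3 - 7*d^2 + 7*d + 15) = d - 3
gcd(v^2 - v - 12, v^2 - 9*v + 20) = v - 4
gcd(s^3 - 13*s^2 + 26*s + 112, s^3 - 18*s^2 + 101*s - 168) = s^2 - 15*s + 56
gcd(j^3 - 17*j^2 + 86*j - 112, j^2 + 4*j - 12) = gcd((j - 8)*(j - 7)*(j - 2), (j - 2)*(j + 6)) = j - 2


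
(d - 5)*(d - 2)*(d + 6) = d^3 - d^2 - 32*d + 60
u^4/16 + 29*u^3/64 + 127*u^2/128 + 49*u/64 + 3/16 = (u/4 + 1/2)*(u/4 + 1)*(u + 1/2)*(u + 3/4)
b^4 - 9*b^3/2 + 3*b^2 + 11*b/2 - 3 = (b - 3)*(b - 2)*(b - 1/2)*(b + 1)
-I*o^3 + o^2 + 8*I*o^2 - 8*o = o*(o - 8)*(-I*o + 1)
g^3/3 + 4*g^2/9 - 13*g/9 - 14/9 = (g/3 + 1/3)*(g - 2)*(g + 7/3)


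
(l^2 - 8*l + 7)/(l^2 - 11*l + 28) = (l - 1)/(l - 4)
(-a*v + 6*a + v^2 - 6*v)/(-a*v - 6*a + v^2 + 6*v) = (v - 6)/(v + 6)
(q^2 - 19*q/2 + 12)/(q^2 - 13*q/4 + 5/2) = 2*(2*q^2 - 19*q + 24)/(4*q^2 - 13*q + 10)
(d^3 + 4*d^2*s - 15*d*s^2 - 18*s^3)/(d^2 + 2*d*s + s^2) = (d^2 + 3*d*s - 18*s^2)/(d + s)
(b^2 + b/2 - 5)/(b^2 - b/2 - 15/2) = (b - 2)/(b - 3)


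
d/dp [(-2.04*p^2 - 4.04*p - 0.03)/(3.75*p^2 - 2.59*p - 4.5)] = (20.4336*p^2 + 18.585*p + 18.1023)/(14.0625*p^4 - 19.425*p^3 - 27.0419*p^2 + 23.31*p + 20.25)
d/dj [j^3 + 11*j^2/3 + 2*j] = 3*j^2 + 22*j/3 + 2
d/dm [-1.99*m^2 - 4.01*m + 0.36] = -3.98*m - 4.01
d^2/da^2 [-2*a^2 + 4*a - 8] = -4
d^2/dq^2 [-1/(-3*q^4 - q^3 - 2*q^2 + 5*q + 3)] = 2*(-(18*q^2 + 3*q + 2)*(3*q^4 + q^3 + 2*q^2 - 5*q - 3) + (12*q^3 + 3*q^2 + 4*q - 5)^2)/(3*q^4 + q^3 + 2*q^2 - 5*q - 3)^3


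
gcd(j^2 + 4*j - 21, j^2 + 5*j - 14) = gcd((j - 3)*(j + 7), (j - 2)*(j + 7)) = j + 7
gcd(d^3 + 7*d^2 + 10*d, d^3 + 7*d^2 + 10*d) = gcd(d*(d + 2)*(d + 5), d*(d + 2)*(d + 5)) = d^3 + 7*d^2 + 10*d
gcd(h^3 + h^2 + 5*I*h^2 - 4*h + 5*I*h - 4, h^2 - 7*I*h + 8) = h + I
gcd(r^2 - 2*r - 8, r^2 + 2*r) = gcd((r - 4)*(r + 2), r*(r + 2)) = r + 2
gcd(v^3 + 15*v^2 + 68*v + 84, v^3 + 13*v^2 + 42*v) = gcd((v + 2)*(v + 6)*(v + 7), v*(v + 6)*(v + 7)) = v^2 + 13*v + 42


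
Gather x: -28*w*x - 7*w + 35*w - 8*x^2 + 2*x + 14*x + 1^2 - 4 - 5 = 28*w - 8*x^2 + x*(16 - 28*w) - 8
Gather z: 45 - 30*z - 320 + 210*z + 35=180*z - 240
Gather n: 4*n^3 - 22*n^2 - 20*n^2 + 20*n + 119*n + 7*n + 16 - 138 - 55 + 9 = 4*n^3 - 42*n^2 + 146*n - 168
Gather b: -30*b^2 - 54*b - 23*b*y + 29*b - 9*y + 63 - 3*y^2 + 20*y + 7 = -30*b^2 + b*(-23*y - 25) - 3*y^2 + 11*y + 70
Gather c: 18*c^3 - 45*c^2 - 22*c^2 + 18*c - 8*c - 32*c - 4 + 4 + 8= 18*c^3 - 67*c^2 - 22*c + 8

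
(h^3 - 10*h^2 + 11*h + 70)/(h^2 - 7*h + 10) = (h^2 - 5*h - 14)/(h - 2)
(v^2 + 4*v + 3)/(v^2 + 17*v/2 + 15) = 2*(v^2 + 4*v + 3)/(2*v^2 + 17*v + 30)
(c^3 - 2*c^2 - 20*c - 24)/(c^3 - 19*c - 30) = (c^2 - 4*c - 12)/(c^2 - 2*c - 15)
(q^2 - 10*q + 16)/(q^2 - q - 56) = (q - 2)/(q + 7)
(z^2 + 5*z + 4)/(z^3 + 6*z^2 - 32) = (z + 1)/(z^2 + 2*z - 8)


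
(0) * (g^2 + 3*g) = 0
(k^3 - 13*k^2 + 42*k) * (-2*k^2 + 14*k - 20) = -2*k^5 + 40*k^4 - 286*k^3 + 848*k^2 - 840*k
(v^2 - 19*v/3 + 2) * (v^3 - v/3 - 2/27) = v^5 - 19*v^4/3 + 5*v^3/3 + 55*v^2/27 - 16*v/81 - 4/27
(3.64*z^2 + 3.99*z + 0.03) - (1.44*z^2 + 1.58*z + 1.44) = 2.2*z^2 + 2.41*z - 1.41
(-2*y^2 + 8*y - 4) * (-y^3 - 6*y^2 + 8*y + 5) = 2*y^5 + 4*y^4 - 60*y^3 + 78*y^2 + 8*y - 20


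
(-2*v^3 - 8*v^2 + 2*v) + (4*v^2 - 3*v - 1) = -2*v^3 - 4*v^2 - v - 1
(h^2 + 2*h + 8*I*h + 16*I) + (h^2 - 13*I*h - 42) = 2*h^2 + 2*h - 5*I*h - 42 + 16*I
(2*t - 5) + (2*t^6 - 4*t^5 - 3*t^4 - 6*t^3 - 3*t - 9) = 2*t^6 - 4*t^5 - 3*t^4 - 6*t^3 - t - 14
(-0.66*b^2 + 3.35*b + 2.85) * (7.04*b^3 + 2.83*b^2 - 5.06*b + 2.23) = -4.6464*b^5 + 21.7162*b^4 + 32.8841*b^3 - 10.3573*b^2 - 6.9505*b + 6.3555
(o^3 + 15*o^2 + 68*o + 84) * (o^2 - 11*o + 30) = o^5 + 4*o^4 - 67*o^3 - 214*o^2 + 1116*o + 2520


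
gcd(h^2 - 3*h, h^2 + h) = h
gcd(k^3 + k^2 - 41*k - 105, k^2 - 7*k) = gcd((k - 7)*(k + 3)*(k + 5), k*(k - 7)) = k - 7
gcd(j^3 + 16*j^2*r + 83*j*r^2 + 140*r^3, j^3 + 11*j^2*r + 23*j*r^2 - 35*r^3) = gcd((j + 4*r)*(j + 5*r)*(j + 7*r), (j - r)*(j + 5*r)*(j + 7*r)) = j^2 + 12*j*r + 35*r^2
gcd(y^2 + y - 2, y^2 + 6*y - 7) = y - 1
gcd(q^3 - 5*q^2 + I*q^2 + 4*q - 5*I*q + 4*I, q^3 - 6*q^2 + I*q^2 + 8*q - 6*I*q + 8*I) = q^2 + q*(-4 + I) - 4*I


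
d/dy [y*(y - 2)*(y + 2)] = 3*y^2 - 4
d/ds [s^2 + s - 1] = 2*s + 1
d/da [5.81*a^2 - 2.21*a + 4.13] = 11.62*a - 2.21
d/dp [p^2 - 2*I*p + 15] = 2*p - 2*I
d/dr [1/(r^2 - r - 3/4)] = 16*(1 - 2*r)/(-4*r^2 + 4*r + 3)^2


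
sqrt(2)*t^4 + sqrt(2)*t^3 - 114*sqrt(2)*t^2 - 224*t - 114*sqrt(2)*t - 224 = (t - 8*sqrt(2))*(t + sqrt(2))*(t + 7*sqrt(2))*(sqrt(2)*t + sqrt(2))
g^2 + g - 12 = (g - 3)*(g + 4)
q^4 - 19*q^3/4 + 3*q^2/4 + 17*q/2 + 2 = (q - 4)*(q - 2)*(q + 1/4)*(q + 1)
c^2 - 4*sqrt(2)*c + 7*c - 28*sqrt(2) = (c + 7)*(c - 4*sqrt(2))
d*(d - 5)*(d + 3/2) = d^3 - 7*d^2/2 - 15*d/2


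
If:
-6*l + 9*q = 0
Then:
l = 3*q/2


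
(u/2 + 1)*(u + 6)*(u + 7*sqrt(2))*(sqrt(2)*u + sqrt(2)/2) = sqrt(2)*u^4/2 + 17*sqrt(2)*u^3/4 + 7*u^3 + 8*sqrt(2)*u^2 + 119*u^2/2 + 3*sqrt(2)*u + 112*u + 42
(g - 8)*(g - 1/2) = g^2 - 17*g/2 + 4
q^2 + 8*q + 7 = (q + 1)*(q + 7)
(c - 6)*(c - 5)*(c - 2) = c^3 - 13*c^2 + 52*c - 60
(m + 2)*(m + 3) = m^2 + 5*m + 6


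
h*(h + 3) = h^2 + 3*h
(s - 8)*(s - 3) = s^2 - 11*s + 24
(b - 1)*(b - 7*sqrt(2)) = b^2 - 7*sqrt(2)*b - b + 7*sqrt(2)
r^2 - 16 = (r - 4)*(r + 4)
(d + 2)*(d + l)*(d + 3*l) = d^3 + 4*d^2*l + 2*d^2 + 3*d*l^2 + 8*d*l + 6*l^2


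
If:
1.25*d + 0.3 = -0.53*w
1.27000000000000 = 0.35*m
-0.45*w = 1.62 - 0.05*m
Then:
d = 1.12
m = 3.63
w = -3.20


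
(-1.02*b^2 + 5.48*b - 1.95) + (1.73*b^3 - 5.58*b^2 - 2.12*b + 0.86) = 1.73*b^3 - 6.6*b^2 + 3.36*b - 1.09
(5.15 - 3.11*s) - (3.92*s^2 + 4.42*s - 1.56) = -3.92*s^2 - 7.53*s + 6.71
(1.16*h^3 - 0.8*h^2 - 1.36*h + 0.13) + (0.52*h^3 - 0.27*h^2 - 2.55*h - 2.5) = 1.68*h^3 - 1.07*h^2 - 3.91*h - 2.37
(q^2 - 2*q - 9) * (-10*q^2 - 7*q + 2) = -10*q^4 + 13*q^3 + 106*q^2 + 59*q - 18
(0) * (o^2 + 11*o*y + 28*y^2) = 0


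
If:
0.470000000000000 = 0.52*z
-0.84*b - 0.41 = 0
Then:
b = -0.49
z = 0.90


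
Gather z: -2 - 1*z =-z - 2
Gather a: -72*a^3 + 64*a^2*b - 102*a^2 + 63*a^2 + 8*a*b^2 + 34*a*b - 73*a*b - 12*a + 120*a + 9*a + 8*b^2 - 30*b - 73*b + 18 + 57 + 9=-72*a^3 + a^2*(64*b - 39) + a*(8*b^2 - 39*b + 117) + 8*b^2 - 103*b + 84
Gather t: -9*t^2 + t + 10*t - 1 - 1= -9*t^2 + 11*t - 2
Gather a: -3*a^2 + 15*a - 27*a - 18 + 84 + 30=-3*a^2 - 12*a + 96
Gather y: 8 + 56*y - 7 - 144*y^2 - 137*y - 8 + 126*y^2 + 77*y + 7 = -18*y^2 - 4*y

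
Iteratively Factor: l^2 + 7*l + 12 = (l + 3)*(l + 4)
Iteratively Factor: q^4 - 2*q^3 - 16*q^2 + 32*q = (q - 2)*(q^3 - 16*q) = q*(q - 2)*(q^2 - 16) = q*(q - 2)*(q + 4)*(q - 4)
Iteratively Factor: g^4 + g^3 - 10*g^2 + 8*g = (g)*(g^3 + g^2 - 10*g + 8) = g*(g - 2)*(g^2 + 3*g - 4) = g*(g - 2)*(g - 1)*(g + 4)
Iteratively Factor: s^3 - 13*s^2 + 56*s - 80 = (s - 4)*(s^2 - 9*s + 20) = (s - 5)*(s - 4)*(s - 4)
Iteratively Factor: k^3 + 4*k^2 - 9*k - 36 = (k - 3)*(k^2 + 7*k + 12) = (k - 3)*(k + 4)*(k + 3)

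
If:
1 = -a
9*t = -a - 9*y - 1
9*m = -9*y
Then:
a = -1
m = -y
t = -y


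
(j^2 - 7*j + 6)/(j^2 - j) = (j - 6)/j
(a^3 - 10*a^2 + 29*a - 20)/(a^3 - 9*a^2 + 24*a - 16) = (a - 5)/(a - 4)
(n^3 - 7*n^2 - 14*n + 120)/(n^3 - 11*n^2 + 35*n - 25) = (n^2 - 2*n - 24)/(n^2 - 6*n + 5)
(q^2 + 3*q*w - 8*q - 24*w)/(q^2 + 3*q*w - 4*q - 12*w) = (q - 8)/(q - 4)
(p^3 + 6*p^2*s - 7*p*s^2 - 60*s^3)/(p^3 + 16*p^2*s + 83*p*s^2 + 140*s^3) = (p - 3*s)/(p + 7*s)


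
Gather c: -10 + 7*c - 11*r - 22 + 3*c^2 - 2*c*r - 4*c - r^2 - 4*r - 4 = 3*c^2 + c*(3 - 2*r) - r^2 - 15*r - 36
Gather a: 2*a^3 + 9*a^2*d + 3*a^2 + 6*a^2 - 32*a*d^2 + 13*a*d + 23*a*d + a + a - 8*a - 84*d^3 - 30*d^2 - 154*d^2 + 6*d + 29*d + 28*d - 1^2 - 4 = 2*a^3 + a^2*(9*d + 9) + a*(-32*d^2 + 36*d - 6) - 84*d^3 - 184*d^2 + 63*d - 5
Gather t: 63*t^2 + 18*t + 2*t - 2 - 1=63*t^2 + 20*t - 3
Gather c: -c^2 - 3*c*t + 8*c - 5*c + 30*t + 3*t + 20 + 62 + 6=-c^2 + c*(3 - 3*t) + 33*t + 88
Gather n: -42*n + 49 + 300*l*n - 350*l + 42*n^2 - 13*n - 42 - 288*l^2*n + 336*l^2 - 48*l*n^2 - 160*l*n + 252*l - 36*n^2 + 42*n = 336*l^2 - 98*l + n^2*(6 - 48*l) + n*(-288*l^2 + 140*l - 13) + 7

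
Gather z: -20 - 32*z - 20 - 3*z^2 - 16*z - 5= -3*z^2 - 48*z - 45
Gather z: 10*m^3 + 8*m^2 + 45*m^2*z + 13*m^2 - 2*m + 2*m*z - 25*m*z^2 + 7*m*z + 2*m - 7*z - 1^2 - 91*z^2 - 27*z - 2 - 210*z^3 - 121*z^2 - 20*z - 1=10*m^3 + 21*m^2 - 210*z^3 + z^2*(-25*m - 212) + z*(45*m^2 + 9*m - 54) - 4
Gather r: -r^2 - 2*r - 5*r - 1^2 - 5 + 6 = -r^2 - 7*r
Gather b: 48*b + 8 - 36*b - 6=12*b + 2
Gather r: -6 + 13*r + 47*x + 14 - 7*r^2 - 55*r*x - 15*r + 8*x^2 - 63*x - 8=-7*r^2 + r*(-55*x - 2) + 8*x^2 - 16*x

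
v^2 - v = v*(v - 1)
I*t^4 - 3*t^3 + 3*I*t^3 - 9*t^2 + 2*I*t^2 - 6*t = t*(t + 2)*(t + 3*I)*(I*t + I)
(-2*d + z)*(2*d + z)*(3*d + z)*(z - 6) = -12*d^3*z + 72*d^3 - 4*d^2*z^2 + 24*d^2*z + 3*d*z^3 - 18*d*z^2 + z^4 - 6*z^3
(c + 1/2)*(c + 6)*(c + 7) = c^3 + 27*c^2/2 + 97*c/2 + 21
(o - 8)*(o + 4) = o^2 - 4*o - 32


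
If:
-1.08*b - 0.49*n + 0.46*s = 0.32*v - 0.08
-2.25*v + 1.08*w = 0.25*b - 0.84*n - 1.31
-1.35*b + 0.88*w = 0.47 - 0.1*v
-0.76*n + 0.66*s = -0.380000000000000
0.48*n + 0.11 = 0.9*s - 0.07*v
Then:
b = -0.42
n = 1.25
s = 0.87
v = 0.99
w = -0.22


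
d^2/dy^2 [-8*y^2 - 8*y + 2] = -16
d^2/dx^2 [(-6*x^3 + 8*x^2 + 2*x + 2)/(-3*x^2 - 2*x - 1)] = 12*(6*x^3 + 9*x^2 - 1)/(27*x^6 + 54*x^5 + 63*x^4 + 44*x^3 + 21*x^2 + 6*x + 1)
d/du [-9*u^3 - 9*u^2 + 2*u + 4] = -27*u^2 - 18*u + 2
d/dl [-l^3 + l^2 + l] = -3*l^2 + 2*l + 1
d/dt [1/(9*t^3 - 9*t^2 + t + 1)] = (-27*t^2 + 18*t - 1)/(9*t^3 - 9*t^2 + t + 1)^2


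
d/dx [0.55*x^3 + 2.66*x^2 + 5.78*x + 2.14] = 1.65*x^2 + 5.32*x + 5.78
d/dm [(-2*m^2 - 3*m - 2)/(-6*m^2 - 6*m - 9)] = (-2*m^2 + 4*m + 5)/(3*(4*m^4 + 8*m^3 + 16*m^2 + 12*m + 9))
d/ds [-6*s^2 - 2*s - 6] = -12*s - 2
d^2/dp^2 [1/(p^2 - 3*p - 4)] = 2*(p^2 - 3*p - (2*p - 3)^2 - 4)/(-p^2 + 3*p + 4)^3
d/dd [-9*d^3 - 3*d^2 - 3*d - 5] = -27*d^2 - 6*d - 3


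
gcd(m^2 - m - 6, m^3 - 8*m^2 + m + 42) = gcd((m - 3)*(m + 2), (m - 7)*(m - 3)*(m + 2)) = m^2 - m - 6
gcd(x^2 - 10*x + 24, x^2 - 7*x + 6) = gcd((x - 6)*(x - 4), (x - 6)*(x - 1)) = x - 6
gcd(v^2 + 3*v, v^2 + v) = v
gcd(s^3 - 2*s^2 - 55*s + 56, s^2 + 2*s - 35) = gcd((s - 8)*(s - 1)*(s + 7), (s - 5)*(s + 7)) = s + 7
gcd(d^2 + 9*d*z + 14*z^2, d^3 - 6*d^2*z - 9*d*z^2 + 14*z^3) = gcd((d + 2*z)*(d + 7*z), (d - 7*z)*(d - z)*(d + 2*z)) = d + 2*z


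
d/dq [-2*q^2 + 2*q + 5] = 2 - 4*q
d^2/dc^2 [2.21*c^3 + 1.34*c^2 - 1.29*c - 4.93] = 13.26*c + 2.68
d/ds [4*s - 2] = 4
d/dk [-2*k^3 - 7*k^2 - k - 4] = -6*k^2 - 14*k - 1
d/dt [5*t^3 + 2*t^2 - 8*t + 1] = 15*t^2 + 4*t - 8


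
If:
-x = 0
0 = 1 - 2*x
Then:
No Solution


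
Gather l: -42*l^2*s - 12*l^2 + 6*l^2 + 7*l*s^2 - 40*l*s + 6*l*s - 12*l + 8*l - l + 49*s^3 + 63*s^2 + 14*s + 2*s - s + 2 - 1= l^2*(-42*s - 6) + l*(7*s^2 - 34*s - 5) + 49*s^3 + 63*s^2 + 15*s + 1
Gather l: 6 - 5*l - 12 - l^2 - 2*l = -l^2 - 7*l - 6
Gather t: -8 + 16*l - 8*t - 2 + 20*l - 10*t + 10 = 36*l - 18*t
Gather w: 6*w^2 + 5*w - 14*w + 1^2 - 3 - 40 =6*w^2 - 9*w - 42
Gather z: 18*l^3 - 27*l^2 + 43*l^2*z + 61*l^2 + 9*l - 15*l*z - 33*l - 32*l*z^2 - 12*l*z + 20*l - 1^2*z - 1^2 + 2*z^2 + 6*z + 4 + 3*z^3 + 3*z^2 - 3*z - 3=18*l^3 + 34*l^2 - 4*l + 3*z^3 + z^2*(5 - 32*l) + z*(43*l^2 - 27*l + 2)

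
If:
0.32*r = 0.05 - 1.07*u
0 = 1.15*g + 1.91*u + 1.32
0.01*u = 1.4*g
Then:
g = -0.00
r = 2.46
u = -0.69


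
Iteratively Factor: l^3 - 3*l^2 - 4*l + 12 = (l - 3)*(l^2 - 4) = (l - 3)*(l - 2)*(l + 2)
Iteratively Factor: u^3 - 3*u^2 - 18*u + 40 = (u + 4)*(u^2 - 7*u + 10) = (u - 5)*(u + 4)*(u - 2)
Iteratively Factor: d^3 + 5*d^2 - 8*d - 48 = (d - 3)*(d^2 + 8*d + 16) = (d - 3)*(d + 4)*(d + 4)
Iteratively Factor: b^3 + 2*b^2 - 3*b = (b)*(b^2 + 2*b - 3) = b*(b + 3)*(b - 1)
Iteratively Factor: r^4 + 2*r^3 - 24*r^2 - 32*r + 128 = (r + 4)*(r^3 - 2*r^2 - 16*r + 32) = (r - 4)*(r + 4)*(r^2 + 2*r - 8) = (r - 4)*(r + 4)^2*(r - 2)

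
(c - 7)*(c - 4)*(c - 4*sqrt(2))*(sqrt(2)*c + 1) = sqrt(2)*c^4 - 11*sqrt(2)*c^3 - 7*c^3 + 24*sqrt(2)*c^2 + 77*c^2 - 196*c + 44*sqrt(2)*c - 112*sqrt(2)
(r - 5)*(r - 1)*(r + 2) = r^3 - 4*r^2 - 7*r + 10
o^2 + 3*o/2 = o*(o + 3/2)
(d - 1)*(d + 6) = d^2 + 5*d - 6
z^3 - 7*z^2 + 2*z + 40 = (z - 5)*(z - 4)*(z + 2)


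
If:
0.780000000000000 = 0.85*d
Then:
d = 0.92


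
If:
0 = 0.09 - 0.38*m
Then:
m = 0.24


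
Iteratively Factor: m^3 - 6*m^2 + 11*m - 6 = (m - 1)*(m^2 - 5*m + 6) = (m - 2)*(m - 1)*(m - 3)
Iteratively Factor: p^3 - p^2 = (p)*(p^2 - p) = p^2*(p - 1)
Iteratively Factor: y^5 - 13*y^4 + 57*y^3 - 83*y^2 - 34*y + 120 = (y - 3)*(y^4 - 10*y^3 + 27*y^2 - 2*y - 40) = (y - 5)*(y - 3)*(y^3 - 5*y^2 + 2*y + 8) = (y - 5)*(y - 4)*(y - 3)*(y^2 - y - 2) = (y - 5)*(y - 4)*(y - 3)*(y + 1)*(y - 2)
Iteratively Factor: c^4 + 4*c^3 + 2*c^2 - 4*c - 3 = (c + 1)*(c^3 + 3*c^2 - c - 3) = (c + 1)*(c + 3)*(c^2 - 1) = (c - 1)*(c + 1)*(c + 3)*(c + 1)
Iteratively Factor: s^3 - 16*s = (s)*(s^2 - 16) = s*(s - 4)*(s + 4)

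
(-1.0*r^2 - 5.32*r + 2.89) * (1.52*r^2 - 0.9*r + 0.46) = -1.52*r^4 - 7.1864*r^3 + 8.7208*r^2 - 5.0482*r + 1.3294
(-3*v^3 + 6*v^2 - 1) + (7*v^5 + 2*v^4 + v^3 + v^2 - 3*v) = 7*v^5 + 2*v^4 - 2*v^3 + 7*v^2 - 3*v - 1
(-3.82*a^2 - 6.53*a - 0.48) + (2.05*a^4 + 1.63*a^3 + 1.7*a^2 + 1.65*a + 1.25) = 2.05*a^4 + 1.63*a^3 - 2.12*a^2 - 4.88*a + 0.77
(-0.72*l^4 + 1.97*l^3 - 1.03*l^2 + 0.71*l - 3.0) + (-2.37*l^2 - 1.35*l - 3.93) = -0.72*l^4 + 1.97*l^3 - 3.4*l^2 - 0.64*l - 6.93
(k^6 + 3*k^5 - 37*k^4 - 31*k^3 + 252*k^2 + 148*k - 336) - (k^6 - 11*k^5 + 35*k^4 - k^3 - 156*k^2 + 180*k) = 14*k^5 - 72*k^4 - 30*k^3 + 408*k^2 - 32*k - 336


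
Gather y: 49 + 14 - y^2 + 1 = 64 - y^2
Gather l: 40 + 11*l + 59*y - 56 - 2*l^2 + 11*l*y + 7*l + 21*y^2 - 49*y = -2*l^2 + l*(11*y + 18) + 21*y^2 + 10*y - 16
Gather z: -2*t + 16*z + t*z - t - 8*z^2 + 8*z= -3*t - 8*z^2 + z*(t + 24)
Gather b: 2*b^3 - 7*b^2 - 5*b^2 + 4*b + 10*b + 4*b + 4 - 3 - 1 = 2*b^3 - 12*b^2 + 18*b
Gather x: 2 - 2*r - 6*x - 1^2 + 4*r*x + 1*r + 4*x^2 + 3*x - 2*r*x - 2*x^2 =-r + 2*x^2 + x*(2*r - 3) + 1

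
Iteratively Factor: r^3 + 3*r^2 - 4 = (r - 1)*(r^2 + 4*r + 4) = (r - 1)*(r + 2)*(r + 2)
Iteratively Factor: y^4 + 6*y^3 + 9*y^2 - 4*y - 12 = (y + 2)*(y^3 + 4*y^2 + y - 6) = (y - 1)*(y + 2)*(y^2 + 5*y + 6) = (y - 1)*(y + 2)^2*(y + 3)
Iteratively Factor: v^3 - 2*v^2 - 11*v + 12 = (v - 4)*(v^2 + 2*v - 3) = (v - 4)*(v + 3)*(v - 1)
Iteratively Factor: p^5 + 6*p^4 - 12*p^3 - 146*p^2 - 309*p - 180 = (p + 1)*(p^4 + 5*p^3 - 17*p^2 - 129*p - 180) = (p + 1)*(p + 3)*(p^3 + 2*p^2 - 23*p - 60) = (p + 1)*(p + 3)^2*(p^2 - p - 20) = (p - 5)*(p + 1)*(p + 3)^2*(p + 4)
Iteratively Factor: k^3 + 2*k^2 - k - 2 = (k + 1)*(k^2 + k - 2) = (k - 1)*(k + 1)*(k + 2)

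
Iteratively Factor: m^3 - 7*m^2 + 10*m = (m)*(m^2 - 7*m + 10) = m*(m - 2)*(m - 5)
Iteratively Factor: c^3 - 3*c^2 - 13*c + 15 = (c + 3)*(c^2 - 6*c + 5) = (c - 5)*(c + 3)*(c - 1)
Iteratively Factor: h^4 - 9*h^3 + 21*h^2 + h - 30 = (h - 3)*(h^3 - 6*h^2 + 3*h + 10) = (h - 3)*(h + 1)*(h^2 - 7*h + 10) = (h - 3)*(h - 2)*(h + 1)*(h - 5)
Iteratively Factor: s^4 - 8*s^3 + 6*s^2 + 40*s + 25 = (s + 1)*(s^3 - 9*s^2 + 15*s + 25) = (s + 1)^2*(s^2 - 10*s + 25) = (s - 5)*(s + 1)^2*(s - 5)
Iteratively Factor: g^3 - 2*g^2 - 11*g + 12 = (g + 3)*(g^2 - 5*g + 4) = (g - 4)*(g + 3)*(g - 1)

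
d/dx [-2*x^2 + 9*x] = 9 - 4*x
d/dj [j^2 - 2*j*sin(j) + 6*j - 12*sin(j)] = -2*j*cos(j) + 2*j - 2*sin(j) - 12*cos(j) + 6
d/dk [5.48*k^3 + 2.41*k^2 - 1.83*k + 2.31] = 16.44*k^2 + 4.82*k - 1.83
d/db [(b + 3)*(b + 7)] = 2*b + 10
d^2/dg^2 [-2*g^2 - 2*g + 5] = -4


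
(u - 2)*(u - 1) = u^2 - 3*u + 2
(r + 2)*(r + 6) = r^2 + 8*r + 12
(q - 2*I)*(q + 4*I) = q^2 + 2*I*q + 8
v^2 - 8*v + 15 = (v - 5)*(v - 3)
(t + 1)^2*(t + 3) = t^3 + 5*t^2 + 7*t + 3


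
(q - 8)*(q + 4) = q^2 - 4*q - 32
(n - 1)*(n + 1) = n^2 - 1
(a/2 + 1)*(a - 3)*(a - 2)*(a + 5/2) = a^4/2 - a^3/4 - 23*a^2/4 + a + 15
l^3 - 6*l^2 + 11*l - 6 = (l - 3)*(l - 2)*(l - 1)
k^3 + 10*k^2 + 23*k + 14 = (k + 1)*(k + 2)*(k + 7)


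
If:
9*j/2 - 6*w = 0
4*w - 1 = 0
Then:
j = 1/3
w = 1/4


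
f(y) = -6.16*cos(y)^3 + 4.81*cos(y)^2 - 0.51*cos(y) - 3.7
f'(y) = 18.48*sin(y)*cos(y)^2 - 9.62*sin(y)*cos(y) + 0.51*sin(y)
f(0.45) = -4.76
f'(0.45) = 2.97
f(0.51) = -4.58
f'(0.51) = 3.02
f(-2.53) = 3.32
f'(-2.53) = -11.93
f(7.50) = -3.56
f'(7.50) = -0.57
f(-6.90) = -4.26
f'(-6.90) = -2.87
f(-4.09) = -0.55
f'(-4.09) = 10.07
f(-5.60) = -4.08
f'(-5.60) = 2.63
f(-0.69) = -4.06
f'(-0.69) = -2.60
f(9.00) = 5.42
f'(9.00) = 10.14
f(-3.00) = 7.50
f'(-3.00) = -3.97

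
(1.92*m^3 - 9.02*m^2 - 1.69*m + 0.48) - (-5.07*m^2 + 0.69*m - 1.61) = 1.92*m^3 - 3.95*m^2 - 2.38*m + 2.09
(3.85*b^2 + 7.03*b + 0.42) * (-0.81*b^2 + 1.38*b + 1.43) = -3.1185*b^4 - 0.3813*b^3 + 14.8667*b^2 + 10.6325*b + 0.6006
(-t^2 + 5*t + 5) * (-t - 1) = t^3 - 4*t^2 - 10*t - 5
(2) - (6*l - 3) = 5 - 6*l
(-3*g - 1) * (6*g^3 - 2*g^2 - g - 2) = -18*g^4 + 5*g^2 + 7*g + 2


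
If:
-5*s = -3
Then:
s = 3/5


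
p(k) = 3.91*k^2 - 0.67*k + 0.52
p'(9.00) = 69.71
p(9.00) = 311.20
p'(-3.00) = -24.13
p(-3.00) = 37.72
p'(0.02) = -0.51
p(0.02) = 0.51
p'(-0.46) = -4.27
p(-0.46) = 1.66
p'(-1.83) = -14.98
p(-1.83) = 14.84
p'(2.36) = 17.79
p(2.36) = 20.72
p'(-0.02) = -0.83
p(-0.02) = 0.53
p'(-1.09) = -9.19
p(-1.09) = 5.90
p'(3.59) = 27.40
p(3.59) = 48.51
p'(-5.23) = -41.57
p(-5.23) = 110.97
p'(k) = 7.82*k - 0.67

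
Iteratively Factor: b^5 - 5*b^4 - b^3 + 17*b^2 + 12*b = (b + 1)*(b^4 - 6*b^3 + 5*b^2 + 12*b) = (b + 1)^2*(b^3 - 7*b^2 + 12*b) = b*(b + 1)^2*(b^2 - 7*b + 12) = b*(b - 3)*(b + 1)^2*(b - 4)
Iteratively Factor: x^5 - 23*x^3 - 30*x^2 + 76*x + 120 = (x - 5)*(x^4 + 5*x^3 + 2*x^2 - 20*x - 24) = (x - 5)*(x + 2)*(x^3 + 3*x^2 - 4*x - 12) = (x - 5)*(x + 2)*(x + 3)*(x^2 - 4) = (x - 5)*(x + 2)^2*(x + 3)*(x - 2)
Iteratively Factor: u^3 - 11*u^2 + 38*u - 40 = (u - 4)*(u^2 - 7*u + 10) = (u - 5)*(u - 4)*(u - 2)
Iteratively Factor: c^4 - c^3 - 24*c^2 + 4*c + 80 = (c + 4)*(c^3 - 5*c^2 - 4*c + 20) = (c - 2)*(c + 4)*(c^2 - 3*c - 10) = (c - 5)*(c - 2)*(c + 4)*(c + 2)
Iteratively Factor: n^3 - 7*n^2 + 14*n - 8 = (n - 1)*(n^2 - 6*n + 8) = (n - 2)*(n - 1)*(n - 4)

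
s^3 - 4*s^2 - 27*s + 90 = (s - 6)*(s - 3)*(s + 5)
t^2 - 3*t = t*(t - 3)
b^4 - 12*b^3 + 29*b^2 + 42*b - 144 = (b - 8)*(b - 3)^2*(b + 2)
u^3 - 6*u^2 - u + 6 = (u - 6)*(u - 1)*(u + 1)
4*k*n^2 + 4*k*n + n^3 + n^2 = n*(4*k + n)*(n + 1)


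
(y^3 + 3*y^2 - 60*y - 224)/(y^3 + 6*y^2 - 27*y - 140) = (y - 8)/(y - 5)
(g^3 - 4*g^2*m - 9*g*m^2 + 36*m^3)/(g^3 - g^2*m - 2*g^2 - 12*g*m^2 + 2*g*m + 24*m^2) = (g - 3*m)/(g - 2)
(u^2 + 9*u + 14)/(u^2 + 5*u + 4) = (u^2 + 9*u + 14)/(u^2 + 5*u + 4)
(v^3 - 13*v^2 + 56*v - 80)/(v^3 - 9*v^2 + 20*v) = (v - 4)/v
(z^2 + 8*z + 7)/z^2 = 1 + 8/z + 7/z^2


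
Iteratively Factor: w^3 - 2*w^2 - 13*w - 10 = (w + 1)*(w^2 - 3*w - 10) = (w - 5)*(w + 1)*(w + 2)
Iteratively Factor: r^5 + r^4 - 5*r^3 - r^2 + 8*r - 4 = (r - 1)*(r^4 + 2*r^3 - 3*r^2 - 4*r + 4) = (r - 1)^2*(r^3 + 3*r^2 - 4) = (r - 1)^2*(r + 2)*(r^2 + r - 2) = (r - 1)^3*(r + 2)*(r + 2)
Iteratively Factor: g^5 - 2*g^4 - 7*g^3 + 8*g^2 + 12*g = (g - 3)*(g^4 + g^3 - 4*g^2 - 4*g) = (g - 3)*(g + 2)*(g^3 - g^2 - 2*g) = (g - 3)*(g - 2)*(g + 2)*(g^2 + g) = g*(g - 3)*(g - 2)*(g + 2)*(g + 1)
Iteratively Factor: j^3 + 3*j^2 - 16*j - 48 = (j - 4)*(j^2 + 7*j + 12) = (j - 4)*(j + 3)*(j + 4)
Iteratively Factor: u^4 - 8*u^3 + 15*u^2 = (u)*(u^3 - 8*u^2 + 15*u) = u*(u - 5)*(u^2 - 3*u) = u^2*(u - 5)*(u - 3)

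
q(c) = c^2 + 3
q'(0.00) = 0.00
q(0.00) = 3.00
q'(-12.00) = -24.00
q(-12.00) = 147.00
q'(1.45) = 2.90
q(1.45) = 5.10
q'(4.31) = 8.62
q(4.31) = 21.58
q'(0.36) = 0.72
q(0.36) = 3.13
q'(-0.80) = -1.60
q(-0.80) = 3.64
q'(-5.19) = -10.38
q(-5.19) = 29.94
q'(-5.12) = -10.24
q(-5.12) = 29.21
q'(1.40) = 2.80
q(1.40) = 4.96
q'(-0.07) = -0.14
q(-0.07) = 3.00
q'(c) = 2*c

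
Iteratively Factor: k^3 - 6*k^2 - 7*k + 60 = (k - 4)*(k^2 - 2*k - 15) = (k - 4)*(k + 3)*(k - 5)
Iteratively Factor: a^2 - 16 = (a + 4)*(a - 4)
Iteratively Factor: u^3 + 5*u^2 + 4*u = (u)*(u^2 + 5*u + 4) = u*(u + 1)*(u + 4)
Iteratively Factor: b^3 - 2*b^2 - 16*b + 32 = (b - 2)*(b^2 - 16) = (b - 2)*(b + 4)*(b - 4)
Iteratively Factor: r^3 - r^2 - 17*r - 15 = (r - 5)*(r^2 + 4*r + 3) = (r - 5)*(r + 1)*(r + 3)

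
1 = 1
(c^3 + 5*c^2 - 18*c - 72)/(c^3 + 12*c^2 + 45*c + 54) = (c - 4)/(c + 3)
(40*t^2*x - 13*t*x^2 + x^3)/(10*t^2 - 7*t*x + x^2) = x*(-8*t + x)/(-2*t + x)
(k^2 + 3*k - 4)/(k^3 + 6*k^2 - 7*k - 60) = (k - 1)/(k^2 + 2*k - 15)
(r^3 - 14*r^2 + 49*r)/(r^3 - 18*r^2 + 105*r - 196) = r/(r - 4)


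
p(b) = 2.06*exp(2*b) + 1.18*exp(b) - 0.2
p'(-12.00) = 0.00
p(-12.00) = -0.20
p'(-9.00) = 0.00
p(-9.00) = -0.20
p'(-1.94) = 0.25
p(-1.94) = 0.01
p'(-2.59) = 0.11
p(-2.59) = -0.10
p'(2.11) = 290.03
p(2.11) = 149.68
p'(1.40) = 72.54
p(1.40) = 38.46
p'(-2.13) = 0.20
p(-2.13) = -0.03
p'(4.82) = 63459.73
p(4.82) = 31802.81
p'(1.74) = 140.46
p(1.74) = 73.39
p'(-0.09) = 4.52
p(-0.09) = 2.60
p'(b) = 4.12*exp(2*b) + 1.18*exp(b)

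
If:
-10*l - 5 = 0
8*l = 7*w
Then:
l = -1/2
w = -4/7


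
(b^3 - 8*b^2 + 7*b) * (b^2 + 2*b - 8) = b^5 - 6*b^4 - 17*b^3 + 78*b^2 - 56*b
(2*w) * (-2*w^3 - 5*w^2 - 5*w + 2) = -4*w^4 - 10*w^3 - 10*w^2 + 4*w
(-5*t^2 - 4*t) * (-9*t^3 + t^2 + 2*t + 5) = 45*t^5 + 31*t^4 - 14*t^3 - 33*t^2 - 20*t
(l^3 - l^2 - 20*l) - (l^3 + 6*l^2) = -7*l^2 - 20*l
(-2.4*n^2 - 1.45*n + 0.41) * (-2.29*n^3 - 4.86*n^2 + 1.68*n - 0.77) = 5.496*n^5 + 14.9845*n^4 + 2.0761*n^3 - 2.5806*n^2 + 1.8053*n - 0.3157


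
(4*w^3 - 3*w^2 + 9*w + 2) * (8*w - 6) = 32*w^4 - 48*w^3 + 90*w^2 - 38*w - 12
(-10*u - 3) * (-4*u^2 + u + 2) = 40*u^3 + 2*u^2 - 23*u - 6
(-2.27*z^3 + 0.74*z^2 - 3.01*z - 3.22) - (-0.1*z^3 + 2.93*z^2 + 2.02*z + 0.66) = -2.17*z^3 - 2.19*z^2 - 5.03*z - 3.88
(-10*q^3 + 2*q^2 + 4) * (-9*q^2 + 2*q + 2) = 90*q^5 - 38*q^4 - 16*q^3 - 32*q^2 + 8*q + 8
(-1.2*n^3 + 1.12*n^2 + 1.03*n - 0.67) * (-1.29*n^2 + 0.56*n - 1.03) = 1.548*n^5 - 2.1168*n^4 + 0.5345*n^3 + 0.2875*n^2 - 1.4361*n + 0.6901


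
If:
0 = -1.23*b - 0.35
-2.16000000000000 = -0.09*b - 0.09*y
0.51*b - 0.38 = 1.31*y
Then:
No Solution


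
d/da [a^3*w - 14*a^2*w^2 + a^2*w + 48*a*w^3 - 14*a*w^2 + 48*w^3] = w*(3*a^2 - 28*a*w + 2*a + 48*w^2 - 14*w)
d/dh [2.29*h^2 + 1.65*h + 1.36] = 4.58*h + 1.65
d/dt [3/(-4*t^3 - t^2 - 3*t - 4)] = 3*(12*t^2 + 2*t + 3)/(4*t^3 + t^2 + 3*t + 4)^2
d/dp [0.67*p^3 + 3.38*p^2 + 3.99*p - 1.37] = 2.01*p^2 + 6.76*p + 3.99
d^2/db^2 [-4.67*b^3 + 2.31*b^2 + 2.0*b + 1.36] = 4.62 - 28.02*b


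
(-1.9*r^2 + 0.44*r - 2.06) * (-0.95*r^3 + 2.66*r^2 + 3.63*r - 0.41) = 1.805*r^5 - 5.472*r^4 - 3.7696*r^3 - 3.1034*r^2 - 7.6582*r + 0.8446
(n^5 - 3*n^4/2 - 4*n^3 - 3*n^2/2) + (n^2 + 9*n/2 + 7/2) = n^5 - 3*n^4/2 - 4*n^3 - n^2/2 + 9*n/2 + 7/2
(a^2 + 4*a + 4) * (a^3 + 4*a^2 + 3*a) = a^5 + 8*a^4 + 23*a^3 + 28*a^2 + 12*a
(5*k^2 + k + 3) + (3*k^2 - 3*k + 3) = 8*k^2 - 2*k + 6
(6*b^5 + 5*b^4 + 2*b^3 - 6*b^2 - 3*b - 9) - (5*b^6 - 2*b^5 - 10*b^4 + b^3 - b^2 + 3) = -5*b^6 + 8*b^5 + 15*b^4 + b^3 - 5*b^2 - 3*b - 12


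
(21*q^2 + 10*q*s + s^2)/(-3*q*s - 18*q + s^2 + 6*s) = (-21*q^2 - 10*q*s - s^2)/(3*q*s + 18*q - s^2 - 6*s)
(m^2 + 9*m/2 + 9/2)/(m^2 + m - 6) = (m + 3/2)/(m - 2)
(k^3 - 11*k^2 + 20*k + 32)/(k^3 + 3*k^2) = (k^3 - 11*k^2 + 20*k + 32)/(k^2*(k + 3))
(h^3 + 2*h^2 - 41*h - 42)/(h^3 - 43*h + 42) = (h + 1)/(h - 1)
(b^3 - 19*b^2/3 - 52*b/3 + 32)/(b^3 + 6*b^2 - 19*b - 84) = (3*b^2 - 28*b + 32)/(3*(b^2 + 3*b - 28))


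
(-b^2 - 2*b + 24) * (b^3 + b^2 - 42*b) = -b^5 - 3*b^4 + 64*b^3 + 108*b^2 - 1008*b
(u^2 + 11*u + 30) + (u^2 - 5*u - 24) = 2*u^2 + 6*u + 6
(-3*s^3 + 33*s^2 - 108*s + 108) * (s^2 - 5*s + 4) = -3*s^5 + 48*s^4 - 285*s^3 + 780*s^2 - 972*s + 432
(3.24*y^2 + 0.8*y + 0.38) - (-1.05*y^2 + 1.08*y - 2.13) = 4.29*y^2 - 0.28*y + 2.51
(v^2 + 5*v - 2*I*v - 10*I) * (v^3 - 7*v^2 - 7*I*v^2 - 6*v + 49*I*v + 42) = v^5 - 2*v^4 - 9*I*v^4 - 55*v^3 + 18*I*v^3 + 40*v^2 + 327*I*v^2 + 700*v - 24*I*v - 420*I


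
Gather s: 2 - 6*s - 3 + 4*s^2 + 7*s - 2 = 4*s^2 + s - 3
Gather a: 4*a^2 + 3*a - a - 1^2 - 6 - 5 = 4*a^2 + 2*a - 12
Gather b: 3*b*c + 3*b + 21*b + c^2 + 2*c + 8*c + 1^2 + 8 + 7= b*(3*c + 24) + c^2 + 10*c + 16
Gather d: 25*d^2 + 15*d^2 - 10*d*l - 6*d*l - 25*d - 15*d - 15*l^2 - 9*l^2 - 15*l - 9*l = 40*d^2 + d*(-16*l - 40) - 24*l^2 - 24*l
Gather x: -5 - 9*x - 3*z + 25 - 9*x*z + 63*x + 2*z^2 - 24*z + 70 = x*(54 - 9*z) + 2*z^2 - 27*z + 90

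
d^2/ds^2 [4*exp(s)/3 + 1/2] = 4*exp(s)/3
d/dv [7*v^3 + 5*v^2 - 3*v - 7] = 21*v^2 + 10*v - 3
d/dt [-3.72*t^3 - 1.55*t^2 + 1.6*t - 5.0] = -11.16*t^2 - 3.1*t + 1.6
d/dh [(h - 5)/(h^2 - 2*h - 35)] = (h^2 - 2*h - 2*(h - 5)*(h - 1) - 35)/(-h^2 + 2*h + 35)^2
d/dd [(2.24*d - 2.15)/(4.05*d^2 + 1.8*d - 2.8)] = (-9.072*d^2 + 17.415*d - 2.402)/(16.4025*d^4 + 14.58*d^3 - 19.44*d^2 - 10.08*d + 7.84)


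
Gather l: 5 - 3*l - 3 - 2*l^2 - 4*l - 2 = -2*l^2 - 7*l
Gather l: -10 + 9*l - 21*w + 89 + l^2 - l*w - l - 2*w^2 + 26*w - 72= l^2 + l*(8 - w) - 2*w^2 + 5*w + 7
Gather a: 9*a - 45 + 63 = 9*a + 18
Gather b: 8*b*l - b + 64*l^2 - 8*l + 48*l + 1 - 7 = b*(8*l - 1) + 64*l^2 + 40*l - 6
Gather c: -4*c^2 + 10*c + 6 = -4*c^2 + 10*c + 6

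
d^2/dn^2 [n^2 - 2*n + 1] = 2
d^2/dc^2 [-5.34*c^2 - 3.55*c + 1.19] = -10.6800000000000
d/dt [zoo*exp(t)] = zoo*exp(t)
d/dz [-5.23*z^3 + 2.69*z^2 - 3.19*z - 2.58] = -15.69*z^2 + 5.38*z - 3.19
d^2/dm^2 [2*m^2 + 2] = 4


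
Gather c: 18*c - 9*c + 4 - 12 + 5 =9*c - 3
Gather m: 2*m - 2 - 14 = 2*m - 16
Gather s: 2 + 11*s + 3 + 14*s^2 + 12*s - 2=14*s^2 + 23*s + 3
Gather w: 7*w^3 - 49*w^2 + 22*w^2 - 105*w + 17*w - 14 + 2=7*w^3 - 27*w^2 - 88*w - 12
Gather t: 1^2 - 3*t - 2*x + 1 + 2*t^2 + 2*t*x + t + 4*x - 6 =2*t^2 + t*(2*x - 2) + 2*x - 4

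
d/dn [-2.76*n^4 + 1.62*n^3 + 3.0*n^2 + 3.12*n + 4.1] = -11.04*n^3 + 4.86*n^2 + 6.0*n + 3.12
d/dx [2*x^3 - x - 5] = 6*x^2 - 1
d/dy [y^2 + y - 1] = 2*y + 1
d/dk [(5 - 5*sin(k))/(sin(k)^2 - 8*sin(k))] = 5*(cos(k) - 2/tan(k) + 8*cos(k)/sin(k)^2)/(sin(k) - 8)^2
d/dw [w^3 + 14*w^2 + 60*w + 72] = 3*w^2 + 28*w + 60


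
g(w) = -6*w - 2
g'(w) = -6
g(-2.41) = 12.46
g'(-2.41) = -6.00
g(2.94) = -19.64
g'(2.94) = -6.00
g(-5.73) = 32.38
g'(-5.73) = -6.00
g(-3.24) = 17.44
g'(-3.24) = -6.00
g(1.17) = -9.02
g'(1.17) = -6.00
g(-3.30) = 17.80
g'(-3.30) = -6.00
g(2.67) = -18.02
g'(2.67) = -6.00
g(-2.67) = 14.02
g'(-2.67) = -6.00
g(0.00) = -2.00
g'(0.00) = -6.00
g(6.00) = -38.00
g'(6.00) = -6.00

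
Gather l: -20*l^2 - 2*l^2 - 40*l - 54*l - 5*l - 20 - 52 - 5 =-22*l^2 - 99*l - 77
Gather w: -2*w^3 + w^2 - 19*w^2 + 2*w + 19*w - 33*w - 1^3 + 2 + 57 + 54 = -2*w^3 - 18*w^2 - 12*w + 112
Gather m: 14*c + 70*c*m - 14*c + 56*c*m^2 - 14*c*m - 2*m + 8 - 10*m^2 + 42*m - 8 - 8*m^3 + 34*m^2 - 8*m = -8*m^3 + m^2*(56*c + 24) + m*(56*c + 32)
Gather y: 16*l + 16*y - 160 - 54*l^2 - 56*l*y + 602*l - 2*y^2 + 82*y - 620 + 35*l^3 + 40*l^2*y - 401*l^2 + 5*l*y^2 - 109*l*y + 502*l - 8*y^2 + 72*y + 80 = 35*l^3 - 455*l^2 + 1120*l + y^2*(5*l - 10) + y*(40*l^2 - 165*l + 170) - 700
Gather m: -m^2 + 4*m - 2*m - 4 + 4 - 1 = -m^2 + 2*m - 1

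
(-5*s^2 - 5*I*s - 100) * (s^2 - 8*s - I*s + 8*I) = -5*s^4 + 40*s^3 - 105*s^2 + 840*s + 100*I*s - 800*I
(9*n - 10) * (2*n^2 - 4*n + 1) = 18*n^3 - 56*n^2 + 49*n - 10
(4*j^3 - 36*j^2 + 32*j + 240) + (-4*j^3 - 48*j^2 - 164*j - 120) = -84*j^2 - 132*j + 120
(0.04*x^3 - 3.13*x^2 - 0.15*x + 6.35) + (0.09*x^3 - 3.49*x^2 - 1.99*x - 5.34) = 0.13*x^3 - 6.62*x^2 - 2.14*x + 1.01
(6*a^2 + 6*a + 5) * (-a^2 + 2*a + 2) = -6*a^4 + 6*a^3 + 19*a^2 + 22*a + 10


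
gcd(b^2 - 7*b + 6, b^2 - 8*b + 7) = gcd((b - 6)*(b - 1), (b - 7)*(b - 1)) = b - 1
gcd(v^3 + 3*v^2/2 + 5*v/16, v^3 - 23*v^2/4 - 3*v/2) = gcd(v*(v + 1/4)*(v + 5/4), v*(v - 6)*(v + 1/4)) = v^2 + v/4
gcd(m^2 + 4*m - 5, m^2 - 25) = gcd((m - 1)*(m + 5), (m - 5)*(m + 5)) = m + 5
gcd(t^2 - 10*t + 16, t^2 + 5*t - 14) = t - 2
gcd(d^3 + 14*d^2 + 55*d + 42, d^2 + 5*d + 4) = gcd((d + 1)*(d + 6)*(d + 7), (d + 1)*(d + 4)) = d + 1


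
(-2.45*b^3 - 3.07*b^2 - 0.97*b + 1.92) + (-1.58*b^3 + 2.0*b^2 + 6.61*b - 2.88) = -4.03*b^3 - 1.07*b^2 + 5.64*b - 0.96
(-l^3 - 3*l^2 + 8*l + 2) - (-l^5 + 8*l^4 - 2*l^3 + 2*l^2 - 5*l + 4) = l^5 - 8*l^4 + l^3 - 5*l^2 + 13*l - 2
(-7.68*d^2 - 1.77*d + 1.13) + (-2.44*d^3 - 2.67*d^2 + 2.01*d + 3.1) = -2.44*d^3 - 10.35*d^2 + 0.24*d + 4.23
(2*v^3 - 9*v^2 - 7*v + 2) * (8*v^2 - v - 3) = 16*v^5 - 74*v^4 - 53*v^3 + 50*v^2 + 19*v - 6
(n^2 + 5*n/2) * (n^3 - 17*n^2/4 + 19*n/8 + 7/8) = n^5 - 7*n^4/4 - 33*n^3/4 + 109*n^2/16 + 35*n/16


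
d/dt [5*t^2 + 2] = 10*t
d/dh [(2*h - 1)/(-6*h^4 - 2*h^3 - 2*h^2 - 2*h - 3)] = 2*(18*h^4 - 8*h^3 - h^2 - 2*h - 4)/(36*h^8 + 24*h^7 + 28*h^6 + 32*h^5 + 48*h^4 + 20*h^3 + 16*h^2 + 12*h + 9)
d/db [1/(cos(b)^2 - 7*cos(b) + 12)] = (2*cos(b) - 7)*sin(b)/(cos(b)^2 - 7*cos(b) + 12)^2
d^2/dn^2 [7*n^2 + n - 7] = 14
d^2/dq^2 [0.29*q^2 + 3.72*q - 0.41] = 0.580000000000000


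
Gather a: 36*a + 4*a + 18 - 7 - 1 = 40*a + 10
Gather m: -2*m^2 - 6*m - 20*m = -2*m^2 - 26*m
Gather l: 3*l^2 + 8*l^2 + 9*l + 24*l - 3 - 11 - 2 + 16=11*l^2 + 33*l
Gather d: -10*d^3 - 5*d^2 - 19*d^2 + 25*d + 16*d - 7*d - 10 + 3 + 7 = -10*d^3 - 24*d^2 + 34*d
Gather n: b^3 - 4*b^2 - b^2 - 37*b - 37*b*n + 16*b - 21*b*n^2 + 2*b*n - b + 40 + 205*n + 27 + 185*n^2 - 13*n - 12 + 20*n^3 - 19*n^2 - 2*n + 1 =b^3 - 5*b^2 - 22*b + 20*n^3 + n^2*(166 - 21*b) + n*(190 - 35*b) + 56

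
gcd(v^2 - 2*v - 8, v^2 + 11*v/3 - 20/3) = 1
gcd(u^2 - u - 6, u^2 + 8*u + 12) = u + 2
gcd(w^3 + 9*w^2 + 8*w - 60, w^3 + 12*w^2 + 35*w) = w + 5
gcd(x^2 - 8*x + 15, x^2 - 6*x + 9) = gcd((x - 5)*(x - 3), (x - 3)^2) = x - 3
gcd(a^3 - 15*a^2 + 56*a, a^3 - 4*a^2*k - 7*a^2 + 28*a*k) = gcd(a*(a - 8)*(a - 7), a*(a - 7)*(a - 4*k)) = a^2 - 7*a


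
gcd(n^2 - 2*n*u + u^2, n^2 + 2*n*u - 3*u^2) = -n + u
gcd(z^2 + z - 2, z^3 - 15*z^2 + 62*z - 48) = z - 1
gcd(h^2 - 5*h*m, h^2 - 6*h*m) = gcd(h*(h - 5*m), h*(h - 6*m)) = h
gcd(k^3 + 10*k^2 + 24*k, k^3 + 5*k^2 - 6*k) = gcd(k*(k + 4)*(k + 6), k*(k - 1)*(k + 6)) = k^2 + 6*k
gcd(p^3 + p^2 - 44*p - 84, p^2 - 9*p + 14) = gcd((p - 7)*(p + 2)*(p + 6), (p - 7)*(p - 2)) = p - 7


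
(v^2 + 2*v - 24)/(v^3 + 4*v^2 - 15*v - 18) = (v - 4)/(v^2 - 2*v - 3)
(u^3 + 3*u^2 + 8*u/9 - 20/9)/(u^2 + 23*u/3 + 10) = (3*u^2 + 4*u - 4)/(3*(u + 6))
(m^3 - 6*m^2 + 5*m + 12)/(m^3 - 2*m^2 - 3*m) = (m - 4)/m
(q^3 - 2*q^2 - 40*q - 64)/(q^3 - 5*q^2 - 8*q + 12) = (q^2 - 4*q - 32)/(q^2 - 7*q + 6)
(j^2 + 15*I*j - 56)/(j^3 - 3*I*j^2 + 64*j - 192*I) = (j + 7*I)/(j^2 - 11*I*j - 24)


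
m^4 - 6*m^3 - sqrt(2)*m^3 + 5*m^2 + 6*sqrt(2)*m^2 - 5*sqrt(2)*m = m*(m - 5)*(m - 1)*(m - sqrt(2))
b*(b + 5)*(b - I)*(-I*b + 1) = -I*b^4 - 5*I*b^3 - I*b^2 - 5*I*b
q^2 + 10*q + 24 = (q + 4)*(q + 6)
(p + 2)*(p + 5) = p^2 + 7*p + 10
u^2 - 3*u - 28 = (u - 7)*(u + 4)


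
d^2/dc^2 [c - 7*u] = 0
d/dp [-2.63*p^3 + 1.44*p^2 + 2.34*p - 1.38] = -7.89*p^2 + 2.88*p + 2.34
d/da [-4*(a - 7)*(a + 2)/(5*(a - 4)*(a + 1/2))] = 24*(-a^2 - 16*a + 26)/(5*(4*a^4 - 28*a^3 + 33*a^2 + 56*a + 16))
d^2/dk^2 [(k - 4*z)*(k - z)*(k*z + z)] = 2*z*(3*k - 5*z + 1)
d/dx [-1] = 0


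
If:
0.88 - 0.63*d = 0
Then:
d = 1.40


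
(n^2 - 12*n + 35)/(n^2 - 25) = (n - 7)/(n + 5)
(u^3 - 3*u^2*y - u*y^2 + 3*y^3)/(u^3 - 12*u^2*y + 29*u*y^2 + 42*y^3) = (u^2 - 4*u*y + 3*y^2)/(u^2 - 13*u*y + 42*y^2)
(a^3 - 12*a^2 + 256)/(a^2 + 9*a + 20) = (a^2 - 16*a + 64)/(a + 5)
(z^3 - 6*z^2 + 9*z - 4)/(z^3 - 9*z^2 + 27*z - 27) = (z^3 - 6*z^2 + 9*z - 4)/(z^3 - 9*z^2 + 27*z - 27)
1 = 1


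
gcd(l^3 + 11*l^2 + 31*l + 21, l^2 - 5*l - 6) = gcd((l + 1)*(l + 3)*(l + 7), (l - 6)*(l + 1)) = l + 1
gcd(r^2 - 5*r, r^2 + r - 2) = 1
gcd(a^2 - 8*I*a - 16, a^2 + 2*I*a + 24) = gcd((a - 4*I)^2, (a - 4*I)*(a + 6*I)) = a - 4*I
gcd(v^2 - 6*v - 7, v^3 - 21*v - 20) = v + 1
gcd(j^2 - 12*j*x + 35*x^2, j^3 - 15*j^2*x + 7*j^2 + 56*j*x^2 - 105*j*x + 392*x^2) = -j + 7*x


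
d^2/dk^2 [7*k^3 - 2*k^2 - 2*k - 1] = 42*k - 4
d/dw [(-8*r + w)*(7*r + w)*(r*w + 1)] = -56*r^3 - 2*r^2*w + 3*r*w^2 - r + 2*w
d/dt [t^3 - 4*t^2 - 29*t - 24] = 3*t^2 - 8*t - 29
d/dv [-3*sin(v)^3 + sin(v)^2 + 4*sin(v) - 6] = (-9*sin(v)^2 + 2*sin(v) + 4)*cos(v)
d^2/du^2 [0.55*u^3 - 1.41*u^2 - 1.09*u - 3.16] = 3.3*u - 2.82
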